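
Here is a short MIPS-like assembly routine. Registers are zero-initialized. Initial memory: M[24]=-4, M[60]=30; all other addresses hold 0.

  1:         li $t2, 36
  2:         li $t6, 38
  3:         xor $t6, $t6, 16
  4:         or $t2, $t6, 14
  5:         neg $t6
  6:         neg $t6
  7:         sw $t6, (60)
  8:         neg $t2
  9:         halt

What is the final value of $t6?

54

$t2=36
$t6=38
$t6=38^16=54
$t2=54|14=62
$t6=-(54)=-54
$t6=-(-54)=54
sw $t6, (60) → M[60]=54
$t2=-(62)=-62
halt.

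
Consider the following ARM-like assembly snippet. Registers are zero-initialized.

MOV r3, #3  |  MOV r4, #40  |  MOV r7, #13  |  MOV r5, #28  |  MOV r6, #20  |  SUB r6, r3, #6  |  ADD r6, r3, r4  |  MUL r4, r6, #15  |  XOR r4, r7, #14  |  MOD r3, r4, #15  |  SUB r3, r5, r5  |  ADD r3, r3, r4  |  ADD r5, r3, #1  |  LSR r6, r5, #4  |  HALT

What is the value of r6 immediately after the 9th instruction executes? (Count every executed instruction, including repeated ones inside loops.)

43

after MOV r3, #3: r3=3
after MOV r4, #40: r4=40
after MOV r7, #13: r7=13
after MOV r5, #28: r5=28
after MOV r6, #20: r6=20
after SUB r6, r3, #6: r6=3-6=-3
after ADD r6, r3, r4: r6=3+40=43
after MUL r4, r6, #15: r4=43*15=645
after XOR r4, r7, #14: r4=13^14=3
After step 9: r6 = 43.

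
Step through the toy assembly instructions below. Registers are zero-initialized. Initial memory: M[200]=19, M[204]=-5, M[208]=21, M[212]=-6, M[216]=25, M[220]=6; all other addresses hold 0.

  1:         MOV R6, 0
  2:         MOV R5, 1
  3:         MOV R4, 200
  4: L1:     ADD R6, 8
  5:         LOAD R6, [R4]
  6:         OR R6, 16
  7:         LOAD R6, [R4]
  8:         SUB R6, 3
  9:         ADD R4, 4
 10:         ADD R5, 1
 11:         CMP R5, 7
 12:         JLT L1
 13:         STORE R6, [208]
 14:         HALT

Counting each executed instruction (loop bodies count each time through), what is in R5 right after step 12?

R6=0
R5=1
R4=200
R6=0+8=8
R6=M[200]=19
R6=19|16=19
R6=M[200]=19
R6=19-3=16
R4=200+4=204
R5=1+1=2
CMP R5, 7  (cmp 2,7)
JLT L1: taken
After step 12: R5 = 2.

2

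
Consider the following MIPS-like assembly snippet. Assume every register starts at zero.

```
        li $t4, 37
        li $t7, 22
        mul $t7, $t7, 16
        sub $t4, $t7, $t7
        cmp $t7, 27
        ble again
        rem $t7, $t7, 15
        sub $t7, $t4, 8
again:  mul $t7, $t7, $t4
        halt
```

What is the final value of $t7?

$t4=37
$t7=22
$t7=22*16=352
$t4=352-352=0
cmp $t7, 27  (cmp 352,27)
ble again: not taken
$t7=352%15=7
$t7=0-8=-8
$t7=(-8)*0=0
halt.

0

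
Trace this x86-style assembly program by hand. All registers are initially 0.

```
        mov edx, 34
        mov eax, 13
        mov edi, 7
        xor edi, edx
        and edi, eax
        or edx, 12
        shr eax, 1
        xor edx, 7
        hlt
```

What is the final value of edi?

after mov edx, 34: edx=34
after mov eax, 13: eax=13
after mov edi, 7: edi=7
after xor edi, edx: edi=7^34=37
after and edi, eax: edi=37&13=5
after or edx, 12: edx=34|12=46
after shr eax, 1: eax=13>>1=6
after xor edx, 7: edx=46^7=41
halt.

5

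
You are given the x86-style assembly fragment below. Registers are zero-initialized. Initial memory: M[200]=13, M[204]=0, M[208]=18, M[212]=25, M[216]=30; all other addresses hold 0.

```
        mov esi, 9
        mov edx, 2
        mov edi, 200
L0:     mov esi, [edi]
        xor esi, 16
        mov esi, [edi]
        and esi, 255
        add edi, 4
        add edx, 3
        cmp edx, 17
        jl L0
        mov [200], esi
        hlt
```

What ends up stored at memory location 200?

30

after mov esi, 9: esi=9
after mov edx, 2: edx=2
after mov edi, 200: edi=200
after mov esi, [edi]: esi=M[200]=13
after xor esi, 16: esi=13^16=29
after mov esi, [edi]: esi=M[200]=13
after and esi, 255: esi=13&255=13
after add edi, 4: edi=200+4=204
after add edx, 3: edx=2+3=5
cmp edx, 17  (cmp 5,17)
jl L0: taken
after mov esi, [edi]: esi=M[204]=0
after xor esi, 16: esi=0^16=16
after mov esi, [edi]: esi=M[204]=0
after and esi, 255: esi=0&255=0
after add edi, 4: edi=204+4=208
after add edx, 3: edx=5+3=8
cmp edx, 17  (cmp 8,17)
jl L0: taken
after mov esi, [edi]: esi=M[208]=18
after xor esi, 16: esi=18^16=2
after mov esi, [edi]: esi=M[208]=18
after and esi, 255: esi=18&255=18
after add edi, 4: edi=208+4=212
after add edx, 3: edx=8+3=11
cmp edx, 17  (cmp 11,17)
jl L0: taken
after mov esi, [edi]: esi=M[212]=25
after xor esi, 16: esi=25^16=9
after mov esi, [edi]: esi=M[212]=25
after and esi, 255: esi=25&255=25
after add edi, 4: edi=212+4=216
after add edx, 3: edx=11+3=14
cmp edx, 17  (cmp 14,17)
jl L0: taken
after mov esi, [edi]: esi=M[216]=30
after xor esi, 16: esi=30^16=14
after mov esi, [edi]: esi=M[216]=30
after and esi, 255: esi=30&255=30
after add edi, 4: edi=216+4=220
after add edx, 3: edx=14+3=17
cmp edx, 17  (cmp 17,17)
jl L0: not taken
mov [200], esi → M[200]=30
halt.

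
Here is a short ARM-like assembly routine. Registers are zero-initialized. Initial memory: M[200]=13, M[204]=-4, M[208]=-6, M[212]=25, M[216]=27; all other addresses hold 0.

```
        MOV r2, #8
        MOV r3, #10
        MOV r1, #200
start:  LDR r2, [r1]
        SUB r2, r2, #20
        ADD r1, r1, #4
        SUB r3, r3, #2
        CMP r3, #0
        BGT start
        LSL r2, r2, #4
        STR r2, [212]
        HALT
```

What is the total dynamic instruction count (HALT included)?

r2=8
r3=10
r1=200
r2=M[200]=13
r2=13-20=-7
r1=200+4=204
r3=10-2=8
CMP r3, #0  (cmp 8,0)
BGT start: taken
r2=M[204]=-4
r2=(-4)-20=-24
r1=204+4=208
r3=8-2=6
CMP r3, #0  (cmp 6,0)
BGT start: taken
r2=M[208]=-6
r2=(-6)-20=-26
r1=208+4=212
r3=6-2=4
CMP r3, #0  (cmp 4,0)
BGT start: taken
r2=M[212]=25
r2=25-20=5
r1=212+4=216
r3=4-2=2
CMP r3, #0  (cmp 2,0)
BGT start: taken
r2=M[216]=27
r2=27-20=7
r1=216+4=220
r3=2-2=0
CMP r3, #0  (cmp 0,0)
BGT start: not taken
r2=7<<4=112
STR r2, [212] → M[212]=112
halt.
Total executed instructions: 36.

36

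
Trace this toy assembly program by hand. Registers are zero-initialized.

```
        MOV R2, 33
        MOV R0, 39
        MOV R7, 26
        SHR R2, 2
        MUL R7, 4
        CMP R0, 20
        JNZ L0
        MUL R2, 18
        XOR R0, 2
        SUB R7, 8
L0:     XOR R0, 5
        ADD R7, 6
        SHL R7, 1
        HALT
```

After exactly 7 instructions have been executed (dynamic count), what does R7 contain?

R2=33
R0=39
R7=26
R2=33>>2=8
R7=26*4=104
CMP R0, 20  (cmp 39,20)
JNZ L0: taken
After step 7: R7 = 104.

104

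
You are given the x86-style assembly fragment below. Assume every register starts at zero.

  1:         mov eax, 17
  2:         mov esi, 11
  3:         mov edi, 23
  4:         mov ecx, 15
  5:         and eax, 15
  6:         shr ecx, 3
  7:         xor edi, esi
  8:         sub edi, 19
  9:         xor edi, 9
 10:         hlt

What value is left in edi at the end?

0

mov eax, 17 → eax=17
mov esi, 11 → esi=11
mov edi, 23 → edi=23
mov ecx, 15 → ecx=15
and eax, 15 → eax=17&15=1
shr ecx, 3 → ecx=15>>3=1
xor edi, esi → edi=23^11=28
sub edi, 19 → edi=28-19=9
xor edi, 9 → edi=9^9=0
halt.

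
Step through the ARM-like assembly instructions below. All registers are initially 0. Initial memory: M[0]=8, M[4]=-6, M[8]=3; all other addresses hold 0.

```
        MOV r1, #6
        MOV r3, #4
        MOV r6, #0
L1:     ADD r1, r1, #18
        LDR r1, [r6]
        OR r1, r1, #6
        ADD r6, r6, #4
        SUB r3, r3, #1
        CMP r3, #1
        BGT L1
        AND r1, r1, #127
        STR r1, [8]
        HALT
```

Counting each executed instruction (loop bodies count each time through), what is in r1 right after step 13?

-2

MOV r1, #6 → r1=6
MOV r3, #4 → r3=4
MOV r6, #0 → r6=0
ADD r1, r1, #18 → r1=6+18=24
LDR r1, [r6] → r1=M[0]=8
OR r1, r1, #6 → r1=8|6=14
ADD r6, r6, #4 → r6=0+4=4
SUB r3, r3, #1 → r3=4-1=3
CMP r3, #1  (cmp 3,1)
BGT L1: taken
ADD r1, r1, #18 → r1=14+18=32
LDR r1, [r6] → r1=M[4]=-6
OR r1, r1, #6 → r1=(-6)|6=-2
After step 13: r1 = -2.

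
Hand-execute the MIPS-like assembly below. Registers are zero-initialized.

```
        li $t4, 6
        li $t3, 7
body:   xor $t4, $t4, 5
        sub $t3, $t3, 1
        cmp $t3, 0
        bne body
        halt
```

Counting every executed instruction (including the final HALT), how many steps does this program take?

li $t4, 6 → $t4=6
li $t3, 7 → $t3=7
xor $t4, $t4, 5 → $t4=6^5=3
sub $t3, $t3, 1 → $t3=7-1=6
cmp $t3, 0  (cmp 6,0)
bne body: taken
xor $t4, $t4, 5 → $t4=3^5=6
sub $t3, $t3, 1 → $t3=6-1=5
cmp $t3, 0  (cmp 5,0)
bne body: taken
xor $t4, $t4, 5 → $t4=6^5=3
sub $t3, $t3, 1 → $t3=5-1=4
cmp $t3, 0  (cmp 4,0)
bne body: taken
xor $t4, $t4, 5 → $t4=3^5=6
sub $t3, $t3, 1 → $t3=4-1=3
cmp $t3, 0  (cmp 3,0)
bne body: taken
xor $t4, $t4, 5 → $t4=6^5=3
sub $t3, $t3, 1 → $t3=3-1=2
cmp $t3, 0  (cmp 2,0)
bne body: taken
xor $t4, $t4, 5 → $t4=3^5=6
sub $t3, $t3, 1 → $t3=2-1=1
cmp $t3, 0  (cmp 1,0)
bne body: taken
xor $t4, $t4, 5 → $t4=6^5=3
sub $t3, $t3, 1 → $t3=1-1=0
cmp $t3, 0  (cmp 0,0)
bne body: not taken
halt.
Total executed instructions: 31.

31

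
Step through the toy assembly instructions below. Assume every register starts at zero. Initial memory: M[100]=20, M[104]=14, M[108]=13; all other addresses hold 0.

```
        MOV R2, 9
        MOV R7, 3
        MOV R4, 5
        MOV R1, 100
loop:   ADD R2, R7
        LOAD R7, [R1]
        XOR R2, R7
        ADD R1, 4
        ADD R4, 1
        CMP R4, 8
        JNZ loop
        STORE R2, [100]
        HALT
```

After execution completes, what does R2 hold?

MOV R2, 9 → R2=9
MOV R7, 3 → R7=3
MOV R4, 5 → R4=5
MOV R1, 100 → R1=100
ADD R2, R7 → R2=9+3=12
LOAD R7, [R1] → R7=M[100]=20
XOR R2, R7 → R2=12^20=24
ADD R1, 4 → R1=100+4=104
ADD R4, 1 → R4=5+1=6
CMP R4, 8  (cmp 6,8)
JNZ loop: taken
ADD R2, R7 → R2=24+20=44
LOAD R7, [R1] → R7=M[104]=14
XOR R2, R7 → R2=44^14=34
ADD R1, 4 → R1=104+4=108
ADD R4, 1 → R4=6+1=7
CMP R4, 8  (cmp 7,8)
JNZ loop: taken
ADD R2, R7 → R2=34+14=48
LOAD R7, [R1] → R7=M[108]=13
XOR R2, R7 → R2=48^13=61
ADD R1, 4 → R1=108+4=112
ADD R4, 1 → R4=7+1=8
CMP R4, 8  (cmp 8,8)
JNZ loop: not taken
STORE R2, [100] → M[100]=61
halt.

61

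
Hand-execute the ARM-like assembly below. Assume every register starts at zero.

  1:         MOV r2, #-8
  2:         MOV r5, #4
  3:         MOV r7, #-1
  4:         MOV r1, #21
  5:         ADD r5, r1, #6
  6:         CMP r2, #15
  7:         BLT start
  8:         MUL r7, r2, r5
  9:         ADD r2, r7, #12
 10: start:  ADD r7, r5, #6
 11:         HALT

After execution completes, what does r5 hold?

r2=-8
r5=4
r7=-1
r1=21
r5=21+6=27
CMP r2, #15  (cmp -8,15)
BLT start: taken
r7=27+6=33
halt.

27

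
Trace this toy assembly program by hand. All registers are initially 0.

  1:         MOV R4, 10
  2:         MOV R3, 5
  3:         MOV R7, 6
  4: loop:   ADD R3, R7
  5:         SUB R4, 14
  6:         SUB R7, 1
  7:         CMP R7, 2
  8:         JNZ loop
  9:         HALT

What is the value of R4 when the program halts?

-46

after MOV R4, 10: R4=10
after MOV R3, 5: R3=5
after MOV R7, 6: R7=6
after ADD R3, R7: R3=5+6=11
after SUB R4, 14: R4=10-14=-4
after SUB R7, 1: R7=6-1=5
CMP R7, 2  (cmp 5,2)
JNZ loop: taken
after ADD R3, R7: R3=11+5=16
after SUB R4, 14: R4=(-4)-14=-18
after SUB R7, 1: R7=5-1=4
CMP R7, 2  (cmp 4,2)
JNZ loop: taken
after ADD R3, R7: R3=16+4=20
after SUB R4, 14: R4=(-18)-14=-32
after SUB R7, 1: R7=4-1=3
CMP R7, 2  (cmp 3,2)
JNZ loop: taken
after ADD R3, R7: R3=20+3=23
after SUB R4, 14: R4=(-32)-14=-46
after SUB R7, 1: R7=3-1=2
CMP R7, 2  (cmp 2,2)
JNZ loop: not taken
halt.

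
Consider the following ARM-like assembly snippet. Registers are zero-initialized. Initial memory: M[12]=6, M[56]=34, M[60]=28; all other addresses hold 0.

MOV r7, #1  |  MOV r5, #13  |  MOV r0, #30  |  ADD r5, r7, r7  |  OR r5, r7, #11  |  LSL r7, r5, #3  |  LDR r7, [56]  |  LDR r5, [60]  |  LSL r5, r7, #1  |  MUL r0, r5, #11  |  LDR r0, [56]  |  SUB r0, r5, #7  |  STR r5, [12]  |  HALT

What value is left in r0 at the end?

MOV r7, #1 → r7=1
MOV r5, #13 → r5=13
MOV r0, #30 → r0=30
ADD r5, r7, r7 → r5=1+1=2
OR r5, r7, #11 → r5=1|11=11
LSL r7, r5, #3 → r7=11<<3=88
LDR r7, [56] → r7=M[56]=34
LDR r5, [60] → r5=M[60]=28
LSL r5, r7, #1 → r5=34<<1=68
MUL r0, r5, #11 → r0=68*11=748
LDR r0, [56] → r0=M[56]=34
SUB r0, r5, #7 → r0=68-7=61
STR r5, [12] → M[12]=68
halt.

61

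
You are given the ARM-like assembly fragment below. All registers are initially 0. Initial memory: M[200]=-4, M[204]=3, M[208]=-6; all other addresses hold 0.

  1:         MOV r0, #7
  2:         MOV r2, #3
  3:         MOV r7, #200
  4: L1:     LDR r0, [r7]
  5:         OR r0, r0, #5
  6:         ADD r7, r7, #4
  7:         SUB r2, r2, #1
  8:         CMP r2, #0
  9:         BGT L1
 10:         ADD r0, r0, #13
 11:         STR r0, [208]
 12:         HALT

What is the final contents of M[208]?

r0=7
r2=3
r7=200
r0=M[200]=-4
r0=(-4)|5=-3
r7=200+4=204
r2=3-1=2
CMP r2, #0  (cmp 2,0)
BGT L1: taken
r0=M[204]=3
r0=3|5=7
r7=204+4=208
r2=2-1=1
CMP r2, #0  (cmp 1,0)
BGT L1: taken
r0=M[208]=-6
r0=(-6)|5=-1
r7=208+4=212
r2=1-1=0
CMP r2, #0  (cmp 0,0)
BGT L1: not taken
r0=(-1)+13=12
STR r0, [208] → M[208]=12
halt.

12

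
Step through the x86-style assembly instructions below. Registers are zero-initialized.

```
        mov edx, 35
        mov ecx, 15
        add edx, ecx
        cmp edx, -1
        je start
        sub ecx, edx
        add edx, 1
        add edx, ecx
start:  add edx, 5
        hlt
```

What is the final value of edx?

edx=35
ecx=15
edx=35+15=50
cmp edx, -1  (cmp 50,-1)
je start: not taken
ecx=15-50=-35
edx=50+1=51
edx=51+(-35)=16
edx=16+5=21
halt.

21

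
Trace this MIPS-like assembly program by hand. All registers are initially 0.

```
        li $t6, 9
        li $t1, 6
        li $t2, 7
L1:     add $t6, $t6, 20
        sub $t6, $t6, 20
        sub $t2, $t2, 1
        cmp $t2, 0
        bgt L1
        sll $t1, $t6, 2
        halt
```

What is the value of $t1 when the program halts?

after li $t6, 9: $t6=9
after li $t1, 6: $t1=6
after li $t2, 7: $t2=7
after add $t6, $t6, 20: $t6=9+20=29
after sub $t6, $t6, 20: $t6=29-20=9
after sub $t2, $t2, 1: $t2=7-1=6
cmp $t2, 0  (cmp 6,0)
bgt L1: taken
after add $t6, $t6, 20: $t6=9+20=29
after sub $t6, $t6, 20: $t6=29-20=9
after sub $t2, $t2, 1: $t2=6-1=5
cmp $t2, 0  (cmp 5,0)
bgt L1: taken
after add $t6, $t6, 20: $t6=9+20=29
after sub $t6, $t6, 20: $t6=29-20=9
after sub $t2, $t2, 1: $t2=5-1=4
cmp $t2, 0  (cmp 4,0)
bgt L1: taken
after add $t6, $t6, 20: $t6=9+20=29
after sub $t6, $t6, 20: $t6=29-20=9
after sub $t2, $t2, 1: $t2=4-1=3
cmp $t2, 0  (cmp 3,0)
bgt L1: taken
after add $t6, $t6, 20: $t6=9+20=29
after sub $t6, $t6, 20: $t6=29-20=9
after sub $t2, $t2, 1: $t2=3-1=2
cmp $t2, 0  (cmp 2,0)
bgt L1: taken
after add $t6, $t6, 20: $t6=9+20=29
after sub $t6, $t6, 20: $t6=29-20=9
after sub $t2, $t2, 1: $t2=2-1=1
cmp $t2, 0  (cmp 1,0)
bgt L1: taken
after add $t6, $t6, 20: $t6=9+20=29
after sub $t6, $t6, 20: $t6=29-20=9
after sub $t2, $t2, 1: $t2=1-1=0
cmp $t2, 0  (cmp 0,0)
bgt L1: not taken
after sll $t1, $t6, 2: $t1=9<<2=36
halt.

36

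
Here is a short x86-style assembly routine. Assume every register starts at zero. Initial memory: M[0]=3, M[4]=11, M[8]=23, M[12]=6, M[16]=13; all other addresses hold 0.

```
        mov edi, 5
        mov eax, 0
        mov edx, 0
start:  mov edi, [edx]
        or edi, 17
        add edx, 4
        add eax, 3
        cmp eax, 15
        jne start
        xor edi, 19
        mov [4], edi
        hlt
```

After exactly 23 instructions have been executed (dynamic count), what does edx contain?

edi=5
eax=0
edx=0
edi=M[0]=3
edi=3|17=19
edx=0+4=4
eax=0+3=3
cmp eax, 15  (cmp 3,15)
jne start: taken
edi=M[4]=11
edi=11|17=27
edx=4+4=8
eax=3+3=6
cmp eax, 15  (cmp 6,15)
jne start: taken
edi=M[8]=23
edi=23|17=23
edx=8+4=12
eax=6+3=9
cmp eax, 15  (cmp 9,15)
jne start: taken
edi=M[12]=6
edi=6|17=23
After step 23: edx = 12.

12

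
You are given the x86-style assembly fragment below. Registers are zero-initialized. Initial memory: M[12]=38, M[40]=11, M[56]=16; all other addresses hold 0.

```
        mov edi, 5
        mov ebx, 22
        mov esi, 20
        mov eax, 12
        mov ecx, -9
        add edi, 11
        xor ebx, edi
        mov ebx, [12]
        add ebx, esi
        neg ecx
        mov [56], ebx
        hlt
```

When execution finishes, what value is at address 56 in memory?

mov edi, 5 → edi=5
mov ebx, 22 → ebx=22
mov esi, 20 → esi=20
mov eax, 12 → eax=12
mov ecx, -9 → ecx=-9
add edi, 11 → edi=5+11=16
xor ebx, edi → ebx=22^16=6
mov ebx, [12] → ebx=M[12]=38
add ebx, esi → ebx=38+20=58
neg ecx → ecx=-(-9)=9
mov [56], ebx → M[56]=58
halt.

58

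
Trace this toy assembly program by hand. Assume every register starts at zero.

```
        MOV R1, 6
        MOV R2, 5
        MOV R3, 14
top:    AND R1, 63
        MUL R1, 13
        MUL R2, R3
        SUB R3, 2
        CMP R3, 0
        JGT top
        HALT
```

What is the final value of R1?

286

after MOV R1, 6: R1=6
after MOV R2, 5: R2=5
after MOV R3, 14: R3=14
after AND R1, 63: R1=6&63=6
after MUL R1, 13: R1=6*13=78
after MUL R2, R3: R2=5*14=70
after SUB R3, 2: R3=14-2=12
CMP R3, 0  (cmp 12,0)
JGT top: taken
after AND R1, 63: R1=78&63=14
after MUL R1, 13: R1=14*13=182
after MUL R2, R3: R2=70*12=840
after SUB R3, 2: R3=12-2=10
CMP R3, 0  (cmp 10,0)
JGT top: taken
after AND R1, 63: R1=182&63=54
after MUL R1, 13: R1=54*13=702
after MUL R2, R3: R2=840*10=8400
after SUB R3, 2: R3=10-2=8
CMP R3, 0  (cmp 8,0)
JGT top: taken
after AND R1, 63: R1=702&63=62
after MUL R1, 13: R1=62*13=806
after MUL R2, R3: R2=8400*8=67200
after SUB R3, 2: R3=8-2=6
CMP R3, 0  (cmp 6,0)
JGT top: taken
after AND R1, 63: R1=806&63=38
after MUL R1, 13: R1=38*13=494
after MUL R2, R3: R2=67200*6=403200
after SUB R3, 2: R3=6-2=4
CMP R3, 0  (cmp 4,0)
JGT top: taken
after AND R1, 63: R1=494&63=46
after MUL R1, 13: R1=46*13=598
after MUL R2, R3: R2=403200*4=1612800
after SUB R3, 2: R3=4-2=2
CMP R3, 0  (cmp 2,0)
JGT top: taken
after AND R1, 63: R1=598&63=22
after MUL R1, 13: R1=22*13=286
after MUL R2, R3: R2=1612800*2=3225600
after SUB R3, 2: R3=2-2=0
CMP R3, 0  (cmp 0,0)
JGT top: not taken
halt.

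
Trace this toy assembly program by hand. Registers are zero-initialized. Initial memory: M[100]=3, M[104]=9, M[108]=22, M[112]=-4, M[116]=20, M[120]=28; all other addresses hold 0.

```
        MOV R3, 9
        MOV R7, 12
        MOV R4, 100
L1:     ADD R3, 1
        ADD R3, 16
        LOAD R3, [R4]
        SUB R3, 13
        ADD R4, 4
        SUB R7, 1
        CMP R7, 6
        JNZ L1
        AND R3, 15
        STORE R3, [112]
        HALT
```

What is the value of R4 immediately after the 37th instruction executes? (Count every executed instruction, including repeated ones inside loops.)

MOV R3, 9 → R3=9
MOV R7, 12 → R7=12
MOV R4, 100 → R4=100
ADD R3, 1 → R3=9+1=10
ADD R3, 16 → R3=10+16=26
LOAD R3, [R4] → R3=M[100]=3
SUB R3, 13 → R3=3-13=-10
ADD R4, 4 → R4=100+4=104
SUB R7, 1 → R7=12-1=11
CMP R7, 6  (cmp 11,6)
JNZ L1: taken
ADD R3, 1 → R3=(-10)+1=-9
ADD R3, 16 → R3=(-9)+16=7
LOAD R3, [R4] → R3=M[104]=9
SUB R3, 13 → R3=9-13=-4
ADD R4, 4 → R4=104+4=108
SUB R7, 1 → R7=11-1=10
CMP R7, 6  (cmp 10,6)
JNZ L1: taken
ADD R3, 1 → R3=(-4)+1=-3
ADD R3, 16 → R3=(-3)+16=13
LOAD R3, [R4] → R3=M[108]=22
SUB R3, 13 → R3=22-13=9
ADD R4, 4 → R4=108+4=112
SUB R7, 1 → R7=10-1=9
CMP R7, 6  (cmp 9,6)
JNZ L1: taken
ADD R3, 1 → R3=9+1=10
ADD R3, 16 → R3=10+16=26
LOAD R3, [R4] → R3=M[112]=-4
SUB R3, 13 → R3=(-4)-13=-17
ADD R4, 4 → R4=112+4=116
SUB R7, 1 → R7=9-1=8
CMP R7, 6  (cmp 8,6)
JNZ L1: taken
ADD R3, 1 → R3=(-17)+1=-16
ADD R3, 16 → R3=(-16)+16=0
After step 37: R4 = 116.

116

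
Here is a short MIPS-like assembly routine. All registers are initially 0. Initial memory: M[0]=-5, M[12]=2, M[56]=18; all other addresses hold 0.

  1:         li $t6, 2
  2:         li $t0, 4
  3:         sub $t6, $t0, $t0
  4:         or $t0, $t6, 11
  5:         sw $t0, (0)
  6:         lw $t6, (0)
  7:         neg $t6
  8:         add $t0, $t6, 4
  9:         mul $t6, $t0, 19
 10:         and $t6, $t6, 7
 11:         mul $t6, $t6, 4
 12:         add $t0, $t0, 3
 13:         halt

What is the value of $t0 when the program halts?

after li $t6, 2: $t6=2
after li $t0, 4: $t0=4
after sub $t6, $t0, $t0: $t6=4-4=0
after or $t0, $t6, 11: $t0=0|11=11
sw $t0, (0) → M[0]=11
after lw $t6, (0): $t6=M[0]=11
after neg $t6: $t6=-(11)=-11
after add $t0, $t6, 4: $t0=(-11)+4=-7
after mul $t6, $t0, 19: $t6=(-7)*19=-133
after and $t6, $t6, 7: $t6=(-133)&7=3
after mul $t6, $t6, 4: $t6=3*4=12
after add $t0, $t0, 3: $t0=(-7)+3=-4
halt.

-4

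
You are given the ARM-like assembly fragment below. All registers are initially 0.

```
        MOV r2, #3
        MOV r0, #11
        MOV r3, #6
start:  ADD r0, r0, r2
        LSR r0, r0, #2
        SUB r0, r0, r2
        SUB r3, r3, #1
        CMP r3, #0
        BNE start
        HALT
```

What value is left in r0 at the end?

r2=3
r0=11
r3=6
r0=11+3=14
r0=14>>2=3
r0=3-3=0
r3=6-1=5
CMP r3, #0  (cmp 5,0)
BNE start: taken
r0=0+3=3
r0=3>>2=0
r0=0-3=-3
r3=5-1=4
CMP r3, #0  (cmp 4,0)
BNE start: taken
r0=(-3)+3=0
r0=0>>2=0
r0=0-3=-3
r3=4-1=3
CMP r3, #0  (cmp 3,0)
BNE start: taken
r0=(-3)+3=0
r0=0>>2=0
r0=0-3=-3
r3=3-1=2
CMP r3, #0  (cmp 2,0)
BNE start: taken
r0=(-3)+3=0
r0=0>>2=0
r0=0-3=-3
r3=2-1=1
CMP r3, #0  (cmp 1,0)
BNE start: taken
r0=(-3)+3=0
r0=0>>2=0
r0=0-3=-3
r3=1-1=0
CMP r3, #0  (cmp 0,0)
BNE start: not taken
halt.

-3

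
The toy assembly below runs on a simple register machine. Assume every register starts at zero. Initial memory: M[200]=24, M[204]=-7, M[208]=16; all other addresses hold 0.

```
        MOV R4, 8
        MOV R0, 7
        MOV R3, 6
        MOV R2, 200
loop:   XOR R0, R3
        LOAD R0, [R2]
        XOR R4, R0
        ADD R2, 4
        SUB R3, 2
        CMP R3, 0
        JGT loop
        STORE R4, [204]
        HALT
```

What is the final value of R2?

212

after MOV R4, 8: R4=8
after MOV R0, 7: R0=7
after MOV R3, 6: R3=6
after MOV R2, 200: R2=200
after XOR R0, R3: R0=7^6=1
after LOAD R0, [R2]: R0=M[200]=24
after XOR R4, R0: R4=8^24=16
after ADD R2, 4: R2=200+4=204
after SUB R3, 2: R3=6-2=4
CMP R3, 0  (cmp 4,0)
JGT loop: taken
after XOR R0, R3: R0=24^4=28
after LOAD R0, [R2]: R0=M[204]=-7
after XOR R4, R0: R4=16^(-7)=-23
after ADD R2, 4: R2=204+4=208
after SUB R3, 2: R3=4-2=2
CMP R3, 0  (cmp 2,0)
JGT loop: taken
after XOR R0, R3: R0=(-7)^2=-5
after LOAD R0, [R2]: R0=M[208]=16
after XOR R4, R0: R4=(-23)^16=-7
after ADD R2, 4: R2=208+4=212
after SUB R3, 2: R3=2-2=0
CMP R3, 0  (cmp 0,0)
JGT loop: not taken
STORE R4, [204] → M[204]=-7
halt.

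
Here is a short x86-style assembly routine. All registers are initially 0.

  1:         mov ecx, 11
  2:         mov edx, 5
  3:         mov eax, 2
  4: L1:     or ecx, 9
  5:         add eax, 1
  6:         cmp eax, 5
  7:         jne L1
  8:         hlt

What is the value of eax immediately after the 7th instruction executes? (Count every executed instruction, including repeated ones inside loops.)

3

after mov ecx, 11: ecx=11
after mov edx, 5: edx=5
after mov eax, 2: eax=2
after or ecx, 9: ecx=11|9=11
after add eax, 1: eax=2+1=3
cmp eax, 5  (cmp 3,5)
jne L1: taken
After step 7: eax = 3.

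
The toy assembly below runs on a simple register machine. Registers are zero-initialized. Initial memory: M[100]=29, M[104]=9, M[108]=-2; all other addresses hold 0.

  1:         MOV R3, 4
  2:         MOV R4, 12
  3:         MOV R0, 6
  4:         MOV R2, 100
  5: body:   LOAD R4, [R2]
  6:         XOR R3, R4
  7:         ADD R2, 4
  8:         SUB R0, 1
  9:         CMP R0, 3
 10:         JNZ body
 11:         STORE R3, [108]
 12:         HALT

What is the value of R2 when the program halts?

112

MOV R3, 4 → R3=4
MOV R4, 12 → R4=12
MOV R0, 6 → R0=6
MOV R2, 100 → R2=100
LOAD R4, [R2] → R4=M[100]=29
XOR R3, R4 → R3=4^29=25
ADD R2, 4 → R2=100+4=104
SUB R0, 1 → R0=6-1=5
CMP R0, 3  (cmp 5,3)
JNZ body: taken
LOAD R4, [R2] → R4=M[104]=9
XOR R3, R4 → R3=25^9=16
ADD R2, 4 → R2=104+4=108
SUB R0, 1 → R0=5-1=4
CMP R0, 3  (cmp 4,3)
JNZ body: taken
LOAD R4, [R2] → R4=M[108]=-2
XOR R3, R4 → R3=16^(-2)=-18
ADD R2, 4 → R2=108+4=112
SUB R0, 1 → R0=4-1=3
CMP R0, 3  (cmp 3,3)
JNZ body: not taken
STORE R3, [108] → M[108]=-18
halt.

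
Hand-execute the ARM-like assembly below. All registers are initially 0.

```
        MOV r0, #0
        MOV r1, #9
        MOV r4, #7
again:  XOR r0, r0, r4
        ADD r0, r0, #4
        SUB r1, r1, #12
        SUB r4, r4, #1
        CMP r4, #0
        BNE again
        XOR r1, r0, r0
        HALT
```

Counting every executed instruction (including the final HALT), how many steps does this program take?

after MOV r0, #0: r0=0
after MOV r1, #9: r1=9
after MOV r4, #7: r4=7
after XOR r0, r0, r4: r0=0^7=7
after ADD r0, r0, #4: r0=7+4=11
after SUB r1, r1, #12: r1=9-12=-3
after SUB r4, r4, #1: r4=7-1=6
CMP r4, #0  (cmp 6,0)
BNE again: taken
after XOR r0, r0, r4: r0=11^6=13
after ADD r0, r0, #4: r0=13+4=17
after SUB r1, r1, #12: r1=(-3)-12=-15
after SUB r4, r4, #1: r4=6-1=5
CMP r4, #0  (cmp 5,0)
BNE again: taken
after XOR r0, r0, r4: r0=17^5=20
after ADD r0, r0, #4: r0=20+4=24
after SUB r1, r1, #12: r1=(-15)-12=-27
after SUB r4, r4, #1: r4=5-1=4
CMP r4, #0  (cmp 4,0)
BNE again: taken
after XOR r0, r0, r4: r0=24^4=28
after ADD r0, r0, #4: r0=28+4=32
after SUB r1, r1, #12: r1=(-27)-12=-39
after SUB r4, r4, #1: r4=4-1=3
CMP r4, #0  (cmp 3,0)
BNE again: taken
after XOR r0, r0, r4: r0=32^3=35
after ADD r0, r0, #4: r0=35+4=39
after SUB r1, r1, #12: r1=(-39)-12=-51
after SUB r4, r4, #1: r4=3-1=2
CMP r4, #0  (cmp 2,0)
BNE again: taken
after XOR r0, r0, r4: r0=39^2=37
after ADD r0, r0, #4: r0=37+4=41
after SUB r1, r1, #12: r1=(-51)-12=-63
after SUB r4, r4, #1: r4=2-1=1
CMP r4, #0  (cmp 1,0)
BNE again: taken
after XOR r0, r0, r4: r0=41^1=40
after ADD r0, r0, #4: r0=40+4=44
after SUB r1, r1, #12: r1=(-63)-12=-75
after SUB r4, r4, #1: r4=1-1=0
CMP r4, #0  (cmp 0,0)
BNE again: not taken
after XOR r1, r0, r0: r1=44^44=0
halt.
Total executed instructions: 47.

47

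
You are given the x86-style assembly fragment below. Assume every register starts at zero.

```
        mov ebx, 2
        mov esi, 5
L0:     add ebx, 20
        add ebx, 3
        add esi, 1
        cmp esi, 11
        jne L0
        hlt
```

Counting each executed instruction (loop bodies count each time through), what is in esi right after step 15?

ebx=2
esi=5
ebx=2+20=22
ebx=22+3=25
esi=5+1=6
cmp esi, 11  (cmp 6,11)
jne L0: taken
ebx=25+20=45
ebx=45+3=48
esi=6+1=7
cmp esi, 11  (cmp 7,11)
jne L0: taken
ebx=48+20=68
ebx=68+3=71
esi=7+1=8
After step 15: esi = 8.

8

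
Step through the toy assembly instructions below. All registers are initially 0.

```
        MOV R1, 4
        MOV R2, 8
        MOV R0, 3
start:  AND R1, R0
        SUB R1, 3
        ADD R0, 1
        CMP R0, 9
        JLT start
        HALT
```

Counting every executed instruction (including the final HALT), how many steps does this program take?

34

after MOV R1, 4: R1=4
after MOV R2, 8: R2=8
after MOV R0, 3: R0=3
after AND R1, R0: R1=4&3=0
after SUB R1, 3: R1=0-3=-3
after ADD R0, 1: R0=3+1=4
CMP R0, 9  (cmp 4,9)
JLT start: taken
after AND R1, R0: R1=(-3)&4=4
after SUB R1, 3: R1=4-3=1
after ADD R0, 1: R0=4+1=5
CMP R0, 9  (cmp 5,9)
JLT start: taken
after AND R1, R0: R1=1&5=1
after SUB R1, 3: R1=1-3=-2
after ADD R0, 1: R0=5+1=6
CMP R0, 9  (cmp 6,9)
JLT start: taken
after AND R1, R0: R1=(-2)&6=6
after SUB R1, 3: R1=6-3=3
after ADD R0, 1: R0=6+1=7
CMP R0, 9  (cmp 7,9)
JLT start: taken
after AND R1, R0: R1=3&7=3
after SUB R1, 3: R1=3-3=0
after ADD R0, 1: R0=7+1=8
CMP R0, 9  (cmp 8,9)
JLT start: taken
after AND R1, R0: R1=0&8=0
after SUB R1, 3: R1=0-3=-3
after ADD R0, 1: R0=8+1=9
CMP R0, 9  (cmp 9,9)
JLT start: not taken
halt.
Total executed instructions: 34.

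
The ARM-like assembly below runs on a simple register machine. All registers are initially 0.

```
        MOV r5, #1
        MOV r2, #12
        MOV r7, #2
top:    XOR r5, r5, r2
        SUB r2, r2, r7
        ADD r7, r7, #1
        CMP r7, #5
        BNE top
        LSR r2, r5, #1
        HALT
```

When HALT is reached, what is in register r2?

after MOV r5, #1: r5=1
after MOV r2, #12: r2=12
after MOV r7, #2: r7=2
after XOR r5, r5, r2: r5=1^12=13
after SUB r2, r2, r7: r2=12-2=10
after ADD r7, r7, #1: r7=2+1=3
CMP r7, #5  (cmp 3,5)
BNE top: taken
after XOR r5, r5, r2: r5=13^10=7
after SUB r2, r2, r7: r2=10-3=7
after ADD r7, r7, #1: r7=3+1=4
CMP r7, #5  (cmp 4,5)
BNE top: taken
after XOR r5, r5, r2: r5=7^7=0
after SUB r2, r2, r7: r2=7-4=3
after ADD r7, r7, #1: r7=4+1=5
CMP r7, #5  (cmp 5,5)
BNE top: not taken
after LSR r2, r5, #1: r2=0>>1=0
halt.

0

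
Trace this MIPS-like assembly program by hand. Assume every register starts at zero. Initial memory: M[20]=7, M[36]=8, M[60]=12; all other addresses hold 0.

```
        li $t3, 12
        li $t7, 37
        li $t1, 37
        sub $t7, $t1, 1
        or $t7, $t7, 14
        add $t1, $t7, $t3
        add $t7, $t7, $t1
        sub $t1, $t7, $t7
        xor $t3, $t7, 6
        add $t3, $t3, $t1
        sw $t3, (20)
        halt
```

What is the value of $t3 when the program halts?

110

after li $t3, 12: $t3=12
after li $t7, 37: $t7=37
after li $t1, 37: $t1=37
after sub $t7, $t1, 1: $t7=37-1=36
after or $t7, $t7, 14: $t7=36|14=46
after add $t1, $t7, $t3: $t1=46+12=58
after add $t7, $t7, $t1: $t7=46+58=104
after sub $t1, $t7, $t7: $t1=104-104=0
after xor $t3, $t7, 6: $t3=104^6=110
after add $t3, $t3, $t1: $t3=110+0=110
sw $t3, (20) → M[20]=110
halt.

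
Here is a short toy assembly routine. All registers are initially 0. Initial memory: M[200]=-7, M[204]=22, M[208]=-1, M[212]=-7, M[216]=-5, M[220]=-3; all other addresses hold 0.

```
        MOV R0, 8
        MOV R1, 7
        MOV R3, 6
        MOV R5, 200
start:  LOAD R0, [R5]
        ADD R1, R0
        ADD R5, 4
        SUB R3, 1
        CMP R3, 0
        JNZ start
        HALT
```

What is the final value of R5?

224

after MOV R0, 8: R0=8
after MOV R1, 7: R1=7
after MOV R3, 6: R3=6
after MOV R5, 200: R5=200
after LOAD R0, [R5]: R0=M[200]=-7
after ADD R1, R0: R1=7+(-7)=0
after ADD R5, 4: R5=200+4=204
after SUB R3, 1: R3=6-1=5
CMP R3, 0  (cmp 5,0)
JNZ start: taken
after LOAD R0, [R5]: R0=M[204]=22
after ADD R1, R0: R1=0+22=22
after ADD R5, 4: R5=204+4=208
after SUB R3, 1: R3=5-1=4
CMP R3, 0  (cmp 4,0)
JNZ start: taken
after LOAD R0, [R5]: R0=M[208]=-1
after ADD R1, R0: R1=22+(-1)=21
after ADD R5, 4: R5=208+4=212
after SUB R3, 1: R3=4-1=3
CMP R3, 0  (cmp 3,0)
JNZ start: taken
after LOAD R0, [R5]: R0=M[212]=-7
after ADD R1, R0: R1=21+(-7)=14
after ADD R5, 4: R5=212+4=216
after SUB R3, 1: R3=3-1=2
CMP R3, 0  (cmp 2,0)
JNZ start: taken
after LOAD R0, [R5]: R0=M[216]=-5
after ADD R1, R0: R1=14+(-5)=9
after ADD R5, 4: R5=216+4=220
after SUB R3, 1: R3=2-1=1
CMP R3, 0  (cmp 1,0)
JNZ start: taken
after LOAD R0, [R5]: R0=M[220]=-3
after ADD R1, R0: R1=9+(-3)=6
after ADD R5, 4: R5=220+4=224
after SUB R3, 1: R3=1-1=0
CMP R3, 0  (cmp 0,0)
JNZ start: not taken
halt.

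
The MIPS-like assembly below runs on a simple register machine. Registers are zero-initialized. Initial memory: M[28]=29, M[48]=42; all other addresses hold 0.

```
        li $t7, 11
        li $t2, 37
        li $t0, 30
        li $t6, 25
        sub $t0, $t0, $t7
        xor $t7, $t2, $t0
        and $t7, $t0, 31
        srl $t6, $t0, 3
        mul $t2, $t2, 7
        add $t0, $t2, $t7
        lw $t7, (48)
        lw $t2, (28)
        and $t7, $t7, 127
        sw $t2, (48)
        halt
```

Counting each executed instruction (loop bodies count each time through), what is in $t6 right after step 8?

2

$t7=11
$t2=37
$t0=30
$t6=25
$t0=30-11=19
$t7=37^19=54
$t7=19&31=19
$t6=19>>3=2
After step 8: $t6 = 2.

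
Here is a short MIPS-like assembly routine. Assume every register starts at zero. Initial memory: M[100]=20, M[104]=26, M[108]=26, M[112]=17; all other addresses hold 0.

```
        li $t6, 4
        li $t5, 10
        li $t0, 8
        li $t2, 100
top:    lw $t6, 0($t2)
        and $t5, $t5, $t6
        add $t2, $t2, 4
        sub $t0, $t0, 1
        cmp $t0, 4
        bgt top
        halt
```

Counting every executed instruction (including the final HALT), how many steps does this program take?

after li $t6, 4: $t6=4
after li $t5, 10: $t5=10
after li $t0, 8: $t0=8
after li $t2, 100: $t2=100
after lw $t6, 0($t2): $t6=M[100]=20
after and $t5, $t5, $t6: $t5=10&20=0
after add $t2, $t2, 4: $t2=100+4=104
after sub $t0, $t0, 1: $t0=8-1=7
cmp $t0, 4  (cmp 7,4)
bgt top: taken
after lw $t6, 0($t2): $t6=M[104]=26
after and $t5, $t5, $t6: $t5=0&26=0
after add $t2, $t2, 4: $t2=104+4=108
after sub $t0, $t0, 1: $t0=7-1=6
cmp $t0, 4  (cmp 6,4)
bgt top: taken
after lw $t6, 0($t2): $t6=M[108]=26
after and $t5, $t5, $t6: $t5=0&26=0
after add $t2, $t2, 4: $t2=108+4=112
after sub $t0, $t0, 1: $t0=6-1=5
cmp $t0, 4  (cmp 5,4)
bgt top: taken
after lw $t6, 0($t2): $t6=M[112]=17
after and $t5, $t5, $t6: $t5=0&17=0
after add $t2, $t2, 4: $t2=112+4=116
after sub $t0, $t0, 1: $t0=5-1=4
cmp $t0, 4  (cmp 4,4)
bgt top: not taken
halt.
Total executed instructions: 29.

29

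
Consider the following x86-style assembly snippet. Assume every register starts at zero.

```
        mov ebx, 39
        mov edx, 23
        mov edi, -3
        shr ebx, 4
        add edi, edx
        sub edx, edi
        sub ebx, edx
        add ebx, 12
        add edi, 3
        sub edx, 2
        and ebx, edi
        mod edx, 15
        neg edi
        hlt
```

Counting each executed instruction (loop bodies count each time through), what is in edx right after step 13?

1

mov ebx, 39 → ebx=39
mov edx, 23 → edx=23
mov edi, -3 → edi=-3
shr ebx, 4 → ebx=39>>4=2
add edi, edx → edi=(-3)+23=20
sub edx, edi → edx=23-20=3
sub ebx, edx → ebx=2-3=-1
add ebx, 12 → ebx=(-1)+12=11
add edi, 3 → edi=20+3=23
sub edx, 2 → edx=3-2=1
and ebx, edi → ebx=11&23=3
mod edx, 15 → edx=1%15=1
neg edi → edi=-(23)=-23
After step 13: edx = 1.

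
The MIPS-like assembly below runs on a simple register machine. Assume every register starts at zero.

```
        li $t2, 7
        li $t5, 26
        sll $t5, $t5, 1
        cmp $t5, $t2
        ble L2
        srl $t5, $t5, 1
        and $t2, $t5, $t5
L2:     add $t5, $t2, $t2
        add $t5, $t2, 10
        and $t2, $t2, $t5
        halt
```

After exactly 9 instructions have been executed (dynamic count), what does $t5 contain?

36

li $t2, 7 → $t2=7
li $t5, 26 → $t5=26
sll $t5, $t5, 1 → $t5=26<<1=52
cmp $t5, $t2  (cmp 52,7)
ble L2: not taken
srl $t5, $t5, 1 → $t5=52>>1=26
and $t2, $t5, $t5 → $t2=26&26=26
add $t5, $t2, $t2 → $t5=26+26=52
add $t5, $t2, 10 → $t5=26+10=36
After step 9: $t5 = 36.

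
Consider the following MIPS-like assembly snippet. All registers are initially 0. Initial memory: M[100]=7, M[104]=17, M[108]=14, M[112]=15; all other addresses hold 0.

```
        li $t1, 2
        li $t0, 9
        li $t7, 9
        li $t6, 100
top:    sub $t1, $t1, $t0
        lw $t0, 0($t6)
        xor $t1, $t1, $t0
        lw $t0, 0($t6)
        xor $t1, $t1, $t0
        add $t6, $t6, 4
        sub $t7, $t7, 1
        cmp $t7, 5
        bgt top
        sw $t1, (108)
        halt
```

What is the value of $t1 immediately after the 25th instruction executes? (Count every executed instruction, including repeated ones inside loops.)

-17

$t1=2
$t0=9
$t7=9
$t6=100
$t1=2-9=-7
$t0=M[100]=7
$t1=(-7)^7=-2
$t0=M[100]=7
$t1=(-2)^7=-7
$t6=100+4=104
$t7=9-1=8
cmp $t7, 5  (cmp 8,5)
bgt top: taken
$t1=(-7)-7=-14
$t0=M[104]=17
$t1=(-14)^17=-29
$t0=M[104]=17
$t1=(-29)^17=-14
$t6=104+4=108
$t7=8-1=7
cmp $t7, 5  (cmp 7,5)
bgt top: taken
$t1=(-14)-17=-31
$t0=M[108]=14
$t1=(-31)^14=-17
After step 25: $t1 = -17.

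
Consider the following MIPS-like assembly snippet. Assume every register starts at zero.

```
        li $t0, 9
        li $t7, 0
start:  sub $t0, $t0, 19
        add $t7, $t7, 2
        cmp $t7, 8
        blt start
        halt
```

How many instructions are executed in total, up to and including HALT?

after li $t0, 9: $t0=9
after li $t7, 0: $t7=0
after sub $t0, $t0, 19: $t0=9-19=-10
after add $t7, $t7, 2: $t7=0+2=2
cmp $t7, 8  (cmp 2,8)
blt start: taken
after sub $t0, $t0, 19: $t0=(-10)-19=-29
after add $t7, $t7, 2: $t7=2+2=4
cmp $t7, 8  (cmp 4,8)
blt start: taken
after sub $t0, $t0, 19: $t0=(-29)-19=-48
after add $t7, $t7, 2: $t7=4+2=6
cmp $t7, 8  (cmp 6,8)
blt start: taken
after sub $t0, $t0, 19: $t0=(-48)-19=-67
after add $t7, $t7, 2: $t7=6+2=8
cmp $t7, 8  (cmp 8,8)
blt start: not taken
halt.
Total executed instructions: 19.

19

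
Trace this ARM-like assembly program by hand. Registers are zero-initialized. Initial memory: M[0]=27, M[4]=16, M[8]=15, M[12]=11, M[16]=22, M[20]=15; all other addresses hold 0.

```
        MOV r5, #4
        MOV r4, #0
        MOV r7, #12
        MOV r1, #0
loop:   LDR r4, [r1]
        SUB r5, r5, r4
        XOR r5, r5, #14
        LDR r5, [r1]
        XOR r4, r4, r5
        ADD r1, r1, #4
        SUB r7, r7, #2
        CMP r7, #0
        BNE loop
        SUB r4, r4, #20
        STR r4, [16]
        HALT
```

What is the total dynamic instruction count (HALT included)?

61

after MOV r5, #4: r5=4
after MOV r4, #0: r4=0
after MOV r7, #12: r7=12
after MOV r1, #0: r1=0
after LDR r4, [r1]: r4=M[0]=27
after SUB r5, r5, r4: r5=4-27=-23
after XOR r5, r5, #14: r5=(-23)^14=-25
after LDR r5, [r1]: r5=M[0]=27
after XOR r4, r4, r5: r4=27^27=0
after ADD r1, r1, #4: r1=0+4=4
after SUB r7, r7, #2: r7=12-2=10
CMP r7, #0  (cmp 10,0)
BNE loop: taken
after LDR r4, [r1]: r4=M[4]=16
after SUB r5, r5, r4: r5=27-16=11
after XOR r5, r5, #14: r5=11^14=5
after LDR r5, [r1]: r5=M[4]=16
after XOR r4, r4, r5: r4=16^16=0
after ADD r1, r1, #4: r1=4+4=8
after SUB r7, r7, #2: r7=10-2=8
CMP r7, #0  (cmp 8,0)
BNE loop: taken
after LDR r4, [r1]: r4=M[8]=15
after SUB r5, r5, r4: r5=16-15=1
after XOR r5, r5, #14: r5=1^14=15
after LDR r5, [r1]: r5=M[8]=15
after XOR r4, r4, r5: r4=15^15=0
after ADD r1, r1, #4: r1=8+4=12
after SUB r7, r7, #2: r7=8-2=6
CMP r7, #0  (cmp 6,0)
BNE loop: taken
after LDR r4, [r1]: r4=M[12]=11
after SUB r5, r5, r4: r5=15-11=4
after XOR r5, r5, #14: r5=4^14=10
after LDR r5, [r1]: r5=M[12]=11
after XOR r4, r4, r5: r4=11^11=0
after ADD r1, r1, #4: r1=12+4=16
after SUB r7, r7, #2: r7=6-2=4
CMP r7, #0  (cmp 4,0)
BNE loop: taken
after LDR r4, [r1]: r4=M[16]=22
after SUB r5, r5, r4: r5=11-22=-11
after XOR r5, r5, #14: r5=(-11)^14=-5
after LDR r5, [r1]: r5=M[16]=22
after XOR r4, r4, r5: r4=22^22=0
after ADD r1, r1, #4: r1=16+4=20
after SUB r7, r7, #2: r7=4-2=2
CMP r7, #0  (cmp 2,0)
BNE loop: taken
after LDR r4, [r1]: r4=M[20]=15
after SUB r5, r5, r4: r5=22-15=7
after XOR r5, r5, #14: r5=7^14=9
after LDR r5, [r1]: r5=M[20]=15
after XOR r4, r4, r5: r4=15^15=0
after ADD r1, r1, #4: r1=20+4=24
after SUB r7, r7, #2: r7=2-2=0
CMP r7, #0  (cmp 0,0)
BNE loop: not taken
after SUB r4, r4, #20: r4=0-20=-20
STR r4, [16] → M[16]=-20
halt.
Total executed instructions: 61.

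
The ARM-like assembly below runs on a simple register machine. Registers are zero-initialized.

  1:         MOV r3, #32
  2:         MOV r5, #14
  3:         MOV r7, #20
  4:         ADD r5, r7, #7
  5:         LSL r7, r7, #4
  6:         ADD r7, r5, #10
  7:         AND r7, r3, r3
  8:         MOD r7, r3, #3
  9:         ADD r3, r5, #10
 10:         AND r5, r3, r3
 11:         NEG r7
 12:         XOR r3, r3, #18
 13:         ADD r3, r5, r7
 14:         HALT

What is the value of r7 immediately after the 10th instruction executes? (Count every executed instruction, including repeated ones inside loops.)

2

r3=32
r5=14
r7=20
r5=20+7=27
r7=20<<4=320
r7=27+10=37
r7=32&32=32
r7=32%3=2
r3=27+10=37
r5=37&37=37
After step 10: r7 = 2.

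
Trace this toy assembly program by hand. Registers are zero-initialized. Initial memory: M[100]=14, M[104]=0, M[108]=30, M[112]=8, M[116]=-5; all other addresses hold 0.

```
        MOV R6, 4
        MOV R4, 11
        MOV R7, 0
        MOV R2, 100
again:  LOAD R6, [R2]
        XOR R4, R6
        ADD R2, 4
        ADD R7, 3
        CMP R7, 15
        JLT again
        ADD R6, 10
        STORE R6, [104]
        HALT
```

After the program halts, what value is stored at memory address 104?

5

R6=4
R4=11
R7=0
R2=100
R6=M[100]=14
R4=11^14=5
R2=100+4=104
R7=0+3=3
CMP R7, 15  (cmp 3,15)
JLT again: taken
R6=M[104]=0
R4=5^0=5
R2=104+4=108
R7=3+3=6
CMP R7, 15  (cmp 6,15)
JLT again: taken
R6=M[108]=30
R4=5^30=27
R2=108+4=112
R7=6+3=9
CMP R7, 15  (cmp 9,15)
JLT again: taken
R6=M[112]=8
R4=27^8=19
R2=112+4=116
R7=9+3=12
CMP R7, 15  (cmp 12,15)
JLT again: taken
R6=M[116]=-5
R4=19^(-5)=-24
R2=116+4=120
R7=12+3=15
CMP R7, 15  (cmp 15,15)
JLT again: not taken
R6=(-5)+10=5
STORE R6, [104] → M[104]=5
halt.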